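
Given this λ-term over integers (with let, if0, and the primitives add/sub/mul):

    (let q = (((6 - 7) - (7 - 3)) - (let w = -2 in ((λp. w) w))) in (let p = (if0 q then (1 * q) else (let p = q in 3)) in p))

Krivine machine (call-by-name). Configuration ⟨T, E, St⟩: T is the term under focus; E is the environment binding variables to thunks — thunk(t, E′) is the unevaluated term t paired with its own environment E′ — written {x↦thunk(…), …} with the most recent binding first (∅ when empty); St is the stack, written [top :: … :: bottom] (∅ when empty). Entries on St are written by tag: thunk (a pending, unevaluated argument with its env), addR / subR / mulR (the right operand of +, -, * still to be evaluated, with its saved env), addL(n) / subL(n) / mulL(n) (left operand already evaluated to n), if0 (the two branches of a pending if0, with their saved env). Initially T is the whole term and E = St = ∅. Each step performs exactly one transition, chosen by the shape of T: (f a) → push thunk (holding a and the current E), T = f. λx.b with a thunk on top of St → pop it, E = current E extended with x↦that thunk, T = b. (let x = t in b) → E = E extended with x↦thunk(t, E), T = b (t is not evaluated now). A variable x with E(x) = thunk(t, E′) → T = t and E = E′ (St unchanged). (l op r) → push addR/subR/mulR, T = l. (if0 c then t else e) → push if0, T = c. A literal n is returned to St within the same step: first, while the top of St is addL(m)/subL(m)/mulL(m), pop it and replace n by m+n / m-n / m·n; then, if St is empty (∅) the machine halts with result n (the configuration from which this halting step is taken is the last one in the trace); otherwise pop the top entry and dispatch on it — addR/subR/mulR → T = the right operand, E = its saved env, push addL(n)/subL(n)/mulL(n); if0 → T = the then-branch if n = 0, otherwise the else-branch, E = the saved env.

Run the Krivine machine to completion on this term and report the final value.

Answer: 3

Machine steps:
0. ⟨T=(let q = (((6 - 7) - (7 - 3)) - (let w = -2 in ((λp. w) w))) in (let p = (if0 q then (1 * q) else (let p = q in 3)) in p)); E=∅; St=∅⟩
1. ⟨T=(let p = (if0 q then (1 * q) else (let p = q in 3)) in p); E={q↦thunk((((6 - 7) - (7 - 3)) - (let w = -2 in ((λp. w) w))), ∅)}; St=∅⟩
2. ⟨T=p; E={p↦thunk((if0 q then (1 * q) else (let p = q in 3)), {q↦thunk((((6 - 7) - (7 - 3)) - (let w = -2 in ((λp. w) w))), ∅)}), q↦thunk((((6 - 7) - (7 - 3)) - (let w = -2 in ((λp. w) w))), ∅)}; St=∅⟩
3. ⟨T=(if0 q then (1 * q) else (let p = q in 3)); E={q↦thunk((((6 - 7) - (7 - 3)) - (let w = -2 in ((λp. w) w))), ∅)}; St=∅⟩
4. ⟨T=q; E={q↦thunk((((6 - 7) - (7 - 3)) - (let w = -2 in ((λp. w) w))), ∅)}; St=[if0]⟩
5. ⟨T=(((6 - 7) - (7 - 3)) - (let w = -2 in ((λp. w) w))); E=∅; St=[if0]⟩
6. ⟨T=((6 - 7) - (7 - 3)); E=∅; St=[subR :: if0]⟩
7. ⟨T=(6 - 7); E=∅; St=[subR :: subR :: if0]⟩
8. ⟨T=6; E=∅; St=[subR :: subR :: subR :: if0]⟩
9. ⟨T=7; E=∅; St=[subL(6) :: subR :: subR :: if0]⟩
10. ⟨T=(7 - 3); E=∅; St=[subL(-1) :: subR :: if0]⟩
11. ⟨T=7; E=∅; St=[subR :: subL(-1) :: subR :: if0]⟩
12. ⟨T=3; E=∅; St=[subL(7) :: subL(-1) :: subR :: if0]⟩
13. ⟨T=(let w = -2 in ((λp. w) w)); E=∅; St=[subL(-5) :: if0]⟩
14. ⟨T=((λp. w) w); E={w↦thunk(-2, ∅)}; St=[subL(-5) :: if0]⟩
15. ⟨T=(λp. w); E={w↦thunk(-2, ∅)}; St=[thunk :: subL(-5) :: if0]⟩
16. ⟨T=w; E={p↦thunk(w, {w↦thunk(-2, ∅)}), w↦thunk(-2, ∅)}; St=[subL(-5) :: if0]⟩
17. ⟨T=-2; E=∅; St=[subL(-5) :: if0]⟩
18. ⟨T=(let p = q in 3); E={q↦thunk((((6 - 7) - (7 - 3)) - (let w = -2 in ((λp. w) w))), ∅)}; St=∅⟩
19. ⟨T=3; E={p↦thunk(q, {q↦thunk((((6 - 7) - (7 - 3)) - (let w = -2 in ((λp. w) w))), ∅)}), q↦thunk((((6 - 7) - (7 - 3)) - (let w = -2 in ((λp. w) w))), ∅)}; St=∅⟩
→ final value 3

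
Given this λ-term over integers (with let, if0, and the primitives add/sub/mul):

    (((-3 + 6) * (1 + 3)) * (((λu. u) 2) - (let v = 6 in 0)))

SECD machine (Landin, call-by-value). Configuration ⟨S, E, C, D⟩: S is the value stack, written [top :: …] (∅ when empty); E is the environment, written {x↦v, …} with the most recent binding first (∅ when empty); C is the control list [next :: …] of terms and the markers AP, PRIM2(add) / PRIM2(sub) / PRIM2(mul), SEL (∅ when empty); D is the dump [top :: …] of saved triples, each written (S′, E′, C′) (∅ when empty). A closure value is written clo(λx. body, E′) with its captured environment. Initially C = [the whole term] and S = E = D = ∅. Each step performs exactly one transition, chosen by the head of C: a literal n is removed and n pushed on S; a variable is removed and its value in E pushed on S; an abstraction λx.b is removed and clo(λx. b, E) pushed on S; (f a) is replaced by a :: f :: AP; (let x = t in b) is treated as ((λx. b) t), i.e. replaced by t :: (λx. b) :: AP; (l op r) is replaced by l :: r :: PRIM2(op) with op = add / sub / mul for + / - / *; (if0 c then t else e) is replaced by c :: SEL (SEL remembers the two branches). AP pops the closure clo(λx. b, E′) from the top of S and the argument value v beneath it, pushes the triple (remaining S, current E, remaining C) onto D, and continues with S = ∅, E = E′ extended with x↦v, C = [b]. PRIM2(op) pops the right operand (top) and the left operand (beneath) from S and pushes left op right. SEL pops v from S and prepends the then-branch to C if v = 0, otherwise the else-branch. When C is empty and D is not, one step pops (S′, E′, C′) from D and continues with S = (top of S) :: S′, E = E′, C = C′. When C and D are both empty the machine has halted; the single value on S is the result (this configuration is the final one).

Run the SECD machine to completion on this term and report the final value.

Answer: 24

Machine steps:
step 0: [S=∅ | E=∅ | C=[(((-3 + 6) * (1 + 3)) * (((λu. u) 2) - (let v = 6 in 0)))] | D=∅]
step 1: [S=∅ | E=∅ | C=[((-3 + 6) * (1 + 3)) :: (((λu. u) 2) - (let v = 6 in 0)) :: PRIM2(mul)] | D=∅]
step 2: [S=∅ | E=∅ | C=[(-3 + 6) :: (1 + 3) :: PRIM2(mul) :: (((λu. u) 2) - (let v = 6 in 0)) :: PRIM2(mul)] | D=∅]
step 3: [S=∅ | E=∅ | C=[-3 :: 6 :: PRIM2(add) :: (1 + 3) :: PRIM2(mul) :: (((λu. u) 2) - (let v = 6 in 0)) :: PRIM2(mul)] | D=∅]
step 4: [S=[-3] | E=∅ | C=[6 :: PRIM2(add) :: (1 + 3) :: PRIM2(mul) :: (((λu. u) 2) - (let v = 6 in 0)) :: PRIM2(mul)] | D=∅]
step 5: [S=[6 :: -3] | E=∅ | C=[PRIM2(add) :: (1 + 3) :: PRIM2(mul) :: (((λu. u) 2) - (let v = 6 in 0)) :: PRIM2(mul)] | D=∅]
step 6: [S=[3] | E=∅ | C=[(1 + 3) :: PRIM2(mul) :: (((λu. u) 2) - (let v = 6 in 0)) :: PRIM2(mul)] | D=∅]
step 7: [S=[3] | E=∅ | C=[1 :: 3 :: PRIM2(add) :: PRIM2(mul) :: (((λu. u) 2) - (let v = 6 in 0)) :: PRIM2(mul)] | D=∅]
step 8: [S=[1 :: 3] | E=∅ | C=[3 :: PRIM2(add) :: PRIM2(mul) :: (((λu. u) 2) - (let v = 6 in 0)) :: PRIM2(mul)] | D=∅]
step 9: [S=[3 :: 1 :: 3] | E=∅ | C=[PRIM2(add) :: PRIM2(mul) :: (((λu. u) 2) - (let v = 6 in 0)) :: PRIM2(mul)] | D=∅]
step 10: [S=[4 :: 3] | E=∅ | C=[PRIM2(mul) :: (((λu. u) 2) - (let v = 6 in 0)) :: PRIM2(mul)] | D=∅]
step 11: [S=[12] | E=∅ | C=[(((λu. u) 2) - (let v = 6 in 0)) :: PRIM2(mul)] | D=∅]
step 12: [S=[12] | E=∅ | C=[((λu. u) 2) :: (let v = 6 in 0) :: PRIM2(sub) :: PRIM2(mul)] | D=∅]
step 13: [S=[12] | E=∅ | C=[2 :: (λu. u) :: AP :: (let v = 6 in 0) :: PRIM2(sub) :: PRIM2(mul)] | D=∅]
step 14: [S=[2 :: 12] | E=∅ | C=[(λu. u) :: AP :: (let v = 6 in 0) :: PRIM2(sub) :: PRIM2(mul)] | D=∅]
step 15: [S=[clo(λu. u, ∅) :: 2 :: 12] | E=∅ | C=[AP :: (let v = 6 in 0) :: PRIM2(sub) :: PRIM2(mul)] | D=∅]
step 16: [S=∅ | E={u↦2} | C=[u] | D=[([12], ∅, [(let v = 6 in 0) :: PRIM2(sub) :: PRIM2(mul)])]]
step 17: [S=[2] | E={u↦2} | C=∅ | D=[([12], ∅, [(let v = 6 in 0) :: PRIM2(sub) :: PRIM2(mul)])]]
step 18: [S=[2 :: 12] | E=∅ | C=[(let v = 6 in 0) :: PRIM2(sub) :: PRIM2(mul)] | D=∅]
step 19: [S=[2 :: 12] | E=∅ | C=[6 :: (λv. 0) :: AP :: PRIM2(sub) :: PRIM2(mul)] | D=∅]
step 20: [S=[6 :: 2 :: 12] | E=∅ | C=[(λv. 0) :: AP :: PRIM2(sub) :: PRIM2(mul)] | D=∅]
step 21: [S=[clo(λv. 0, ∅) :: 6 :: 2 :: 12] | E=∅ | C=[AP :: PRIM2(sub) :: PRIM2(mul)] | D=∅]
step 22: [S=∅ | E={v↦6} | C=[0] | D=[([2 :: 12], ∅, [PRIM2(sub) :: PRIM2(mul)])]]
step 23: [S=[0] | E={v↦6} | C=∅ | D=[([2 :: 12], ∅, [PRIM2(sub) :: PRIM2(mul)])]]
step 24: [S=[0 :: 2 :: 12] | E=∅ | C=[PRIM2(sub) :: PRIM2(mul)] | D=∅]
step 25: [S=[2 :: 12] | E=∅ | C=[PRIM2(mul)] | D=∅]
step 26: [S=[24] | E=∅ | C=∅ | D=∅]
→ final value 24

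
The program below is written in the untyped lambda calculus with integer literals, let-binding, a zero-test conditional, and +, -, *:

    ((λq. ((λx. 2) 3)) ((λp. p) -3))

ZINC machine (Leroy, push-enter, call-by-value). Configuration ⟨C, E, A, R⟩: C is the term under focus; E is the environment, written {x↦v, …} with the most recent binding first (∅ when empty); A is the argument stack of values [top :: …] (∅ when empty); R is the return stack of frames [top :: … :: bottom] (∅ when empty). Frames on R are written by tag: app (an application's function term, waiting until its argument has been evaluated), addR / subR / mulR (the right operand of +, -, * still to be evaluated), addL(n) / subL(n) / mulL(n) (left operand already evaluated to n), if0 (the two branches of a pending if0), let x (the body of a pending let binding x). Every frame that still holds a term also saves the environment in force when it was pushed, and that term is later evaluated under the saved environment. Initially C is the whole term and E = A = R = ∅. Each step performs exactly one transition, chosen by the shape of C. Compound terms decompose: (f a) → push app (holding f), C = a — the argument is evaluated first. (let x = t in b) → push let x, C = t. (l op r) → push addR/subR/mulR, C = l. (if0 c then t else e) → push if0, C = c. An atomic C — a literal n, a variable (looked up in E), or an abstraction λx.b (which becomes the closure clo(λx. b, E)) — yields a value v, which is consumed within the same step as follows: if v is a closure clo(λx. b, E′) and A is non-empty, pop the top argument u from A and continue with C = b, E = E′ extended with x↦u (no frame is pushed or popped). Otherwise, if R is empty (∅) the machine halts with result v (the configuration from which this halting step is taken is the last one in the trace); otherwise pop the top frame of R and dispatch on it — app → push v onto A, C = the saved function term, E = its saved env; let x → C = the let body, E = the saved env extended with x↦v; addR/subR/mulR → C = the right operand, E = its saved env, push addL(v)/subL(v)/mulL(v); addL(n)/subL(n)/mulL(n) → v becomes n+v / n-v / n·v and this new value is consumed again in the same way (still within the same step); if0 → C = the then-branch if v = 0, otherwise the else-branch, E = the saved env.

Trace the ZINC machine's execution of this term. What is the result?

0. [C=((λq. ((λx. 2) 3)) ((λp. p) -3)) | E=∅ | A=∅ | R=∅]
1. [C=((λp. p) -3) | E=∅ | A=∅ | R=[app]]
2. [C=-3 | E=∅ | A=∅ | R=[app :: app]]
3. [C=(λp. p) | E=∅ | A=[-3] | R=[app]]
4. [C=p | E={p↦-3} | A=∅ | R=[app]]
5. [C=(λq. ((λx. 2) 3)) | E=∅ | A=[-3] | R=∅]
6. [C=((λx. 2) 3) | E={q↦-3} | A=∅ | R=∅]
7. [C=3 | E={q↦-3} | A=∅ | R=[app]]
8. [C=(λx. 2) | E={q↦-3} | A=[3] | R=∅]
9. [C=2 | E={x↦3, q↦-3} | A=∅ | R=∅]
→ final value 2

Answer: 2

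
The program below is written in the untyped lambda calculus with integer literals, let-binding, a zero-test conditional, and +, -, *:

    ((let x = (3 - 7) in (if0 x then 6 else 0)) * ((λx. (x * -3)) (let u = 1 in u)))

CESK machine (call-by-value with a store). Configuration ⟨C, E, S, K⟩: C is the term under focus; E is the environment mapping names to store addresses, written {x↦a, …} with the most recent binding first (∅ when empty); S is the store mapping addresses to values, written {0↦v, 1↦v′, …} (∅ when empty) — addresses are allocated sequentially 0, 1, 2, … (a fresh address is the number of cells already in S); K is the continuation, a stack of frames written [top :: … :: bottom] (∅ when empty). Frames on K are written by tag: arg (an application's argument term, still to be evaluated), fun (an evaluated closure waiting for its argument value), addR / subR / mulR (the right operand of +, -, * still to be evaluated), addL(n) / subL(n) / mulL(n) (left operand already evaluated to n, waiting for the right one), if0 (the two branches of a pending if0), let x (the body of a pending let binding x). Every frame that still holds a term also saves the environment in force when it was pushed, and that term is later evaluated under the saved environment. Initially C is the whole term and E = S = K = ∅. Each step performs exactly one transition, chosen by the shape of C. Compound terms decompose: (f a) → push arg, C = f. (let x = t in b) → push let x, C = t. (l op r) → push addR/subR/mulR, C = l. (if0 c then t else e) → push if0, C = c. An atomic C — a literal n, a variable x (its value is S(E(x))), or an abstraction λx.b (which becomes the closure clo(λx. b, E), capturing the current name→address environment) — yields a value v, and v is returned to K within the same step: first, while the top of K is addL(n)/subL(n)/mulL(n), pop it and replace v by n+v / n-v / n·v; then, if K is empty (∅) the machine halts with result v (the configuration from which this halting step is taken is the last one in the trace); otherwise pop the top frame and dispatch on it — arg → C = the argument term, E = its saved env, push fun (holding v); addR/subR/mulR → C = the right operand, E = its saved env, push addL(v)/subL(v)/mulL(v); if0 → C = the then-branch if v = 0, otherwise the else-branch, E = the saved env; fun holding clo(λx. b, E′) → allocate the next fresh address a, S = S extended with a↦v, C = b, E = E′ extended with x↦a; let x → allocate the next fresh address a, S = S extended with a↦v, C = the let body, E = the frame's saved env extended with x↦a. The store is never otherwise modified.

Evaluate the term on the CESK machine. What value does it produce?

Answer: 0

Machine steps:
t=0: [C=((let x = (3 - 7) in (if0 x then 6 else 0)) * ((λx. (x * -3)) (let u = 1 in u))) | E=∅ | S=∅ | K=∅]
t=1: [C=(let x = (3 - 7) in (if0 x then 6 else 0)) | E=∅ | S=∅ | K=[mulR]]
t=2: [C=(3 - 7) | E=∅ | S=∅ | K=[let x :: mulR]]
t=3: [C=3 | E=∅ | S=∅ | K=[subR :: let x :: mulR]]
t=4: [C=7 | E=∅ | S=∅ | K=[subL(3) :: let x :: mulR]]
t=5: [C=(if0 x then 6 else 0) | E={x↦0} | S={0↦-4} | K=[mulR]]
t=6: [C=x | E={x↦0} | S={0↦-4} | K=[if0 :: mulR]]
t=7: [C=0 | E={x↦0} | S={0↦-4} | K=[mulR]]
t=8: [C=((λx. (x * -3)) (let u = 1 in u)) | E=∅ | S={0↦-4} | K=[mulL(0)]]
t=9: [C=(λx. (x * -3)) | E=∅ | S={0↦-4} | K=[arg :: mulL(0)]]
t=10: [C=(let u = 1 in u) | E=∅ | S={0↦-4} | K=[fun :: mulL(0)]]
t=11: [C=1 | E=∅ | S={0↦-4} | K=[let u :: fun :: mulL(0)]]
t=12: [C=u | E={u↦1} | S={0↦-4, 1↦1} | K=[fun :: mulL(0)]]
t=13: [C=(x * -3) | E={x↦2} | S={0↦-4, 1↦1, 2↦1} | K=[mulL(0)]]
t=14: [C=x | E={x↦2} | S={0↦-4, 1↦1, 2↦1} | K=[mulR :: mulL(0)]]
t=15: [C=-3 | E={x↦2} | S={0↦-4, 1↦1, 2↦1} | K=[mulL(1) :: mulL(0)]]
→ final value 0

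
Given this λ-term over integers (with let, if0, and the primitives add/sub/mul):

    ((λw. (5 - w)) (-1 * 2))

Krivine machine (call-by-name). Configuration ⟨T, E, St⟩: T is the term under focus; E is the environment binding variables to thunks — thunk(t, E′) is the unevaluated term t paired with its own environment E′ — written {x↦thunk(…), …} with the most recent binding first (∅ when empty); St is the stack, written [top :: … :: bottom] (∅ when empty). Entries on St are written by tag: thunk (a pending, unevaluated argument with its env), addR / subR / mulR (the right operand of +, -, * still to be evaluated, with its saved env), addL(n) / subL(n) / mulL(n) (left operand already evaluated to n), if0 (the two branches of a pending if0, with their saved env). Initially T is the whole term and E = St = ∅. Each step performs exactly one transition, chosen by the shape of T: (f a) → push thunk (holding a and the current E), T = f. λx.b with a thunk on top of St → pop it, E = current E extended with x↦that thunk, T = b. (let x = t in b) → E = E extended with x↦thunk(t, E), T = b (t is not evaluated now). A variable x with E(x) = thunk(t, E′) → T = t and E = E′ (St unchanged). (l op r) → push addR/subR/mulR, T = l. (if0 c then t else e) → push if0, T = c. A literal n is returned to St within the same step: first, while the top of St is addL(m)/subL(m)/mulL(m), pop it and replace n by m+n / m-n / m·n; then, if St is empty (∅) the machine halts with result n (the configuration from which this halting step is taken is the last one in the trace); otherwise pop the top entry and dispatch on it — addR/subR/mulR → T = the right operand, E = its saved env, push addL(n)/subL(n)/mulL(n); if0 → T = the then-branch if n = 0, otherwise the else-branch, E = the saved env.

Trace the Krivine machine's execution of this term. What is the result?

Answer: 7

Derivation:
t=0: [T=((λw. (5 - w)) (-1 * 2)) | E=∅ | St=∅]
t=1: [T=(λw. (5 - w)) | E=∅ | St=[thunk]]
t=2: [T=(5 - w) | E={w↦thunk((-1 * 2), ∅)} | St=∅]
t=3: [T=5 | E={w↦thunk((-1 * 2), ∅)} | St=[subR]]
t=4: [T=w | E={w↦thunk((-1 * 2), ∅)} | St=[subL(5)]]
t=5: [T=(-1 * 2) | E=∅ | St=[subL(5)]]
t=6: [T=-1 | E=∅ | St=[mulR :: subL(5)]]
t=7: [T=2 | E=∅ | St=[mulL(-1) :: subL(5)]]
→ final value 7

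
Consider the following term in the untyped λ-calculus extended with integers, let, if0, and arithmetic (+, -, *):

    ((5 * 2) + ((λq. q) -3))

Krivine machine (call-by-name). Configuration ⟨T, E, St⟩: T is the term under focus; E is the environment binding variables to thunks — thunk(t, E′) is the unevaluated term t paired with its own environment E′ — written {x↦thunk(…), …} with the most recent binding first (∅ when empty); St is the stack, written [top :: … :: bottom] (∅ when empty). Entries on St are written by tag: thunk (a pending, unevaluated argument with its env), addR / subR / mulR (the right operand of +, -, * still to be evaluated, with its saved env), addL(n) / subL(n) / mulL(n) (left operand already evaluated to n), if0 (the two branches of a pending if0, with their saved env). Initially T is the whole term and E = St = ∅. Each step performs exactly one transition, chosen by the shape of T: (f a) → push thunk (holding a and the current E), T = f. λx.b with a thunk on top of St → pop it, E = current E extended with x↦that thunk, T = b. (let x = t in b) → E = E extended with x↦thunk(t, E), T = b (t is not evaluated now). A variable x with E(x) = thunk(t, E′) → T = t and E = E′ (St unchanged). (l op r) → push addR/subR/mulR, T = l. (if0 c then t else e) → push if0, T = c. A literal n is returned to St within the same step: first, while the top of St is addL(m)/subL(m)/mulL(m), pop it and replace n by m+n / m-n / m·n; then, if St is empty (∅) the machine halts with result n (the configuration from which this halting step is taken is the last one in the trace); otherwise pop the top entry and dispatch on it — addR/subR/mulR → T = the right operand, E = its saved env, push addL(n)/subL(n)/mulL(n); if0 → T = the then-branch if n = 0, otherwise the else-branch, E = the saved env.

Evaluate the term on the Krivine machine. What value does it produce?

Answer: 7

Execution trace:
[0] [T=((5 * 2) + ((λq. q) -3)) | E=∅ | St=∅]
[1] [T=(5 * 2) | E=∅ | St=[addR]]
[2] [T=5 | E=∅ | St=[mulR :: addR]]
[3] [T=2 | E=∅ | St=[mulL(5) :: addR]]
[4] [T=((λq. q) -3) | E=∅ | St=[addL(10)]]
[5] [T=(λq. q) | E=∅ | St=[thunk :: addL(10)]]
[6] [T=q | E={q↦thunk(-3, ∅)} | St=[addL(10)]]
[7] [T=-3 | E=∅ | St=[addL(10)]]
→ final value 7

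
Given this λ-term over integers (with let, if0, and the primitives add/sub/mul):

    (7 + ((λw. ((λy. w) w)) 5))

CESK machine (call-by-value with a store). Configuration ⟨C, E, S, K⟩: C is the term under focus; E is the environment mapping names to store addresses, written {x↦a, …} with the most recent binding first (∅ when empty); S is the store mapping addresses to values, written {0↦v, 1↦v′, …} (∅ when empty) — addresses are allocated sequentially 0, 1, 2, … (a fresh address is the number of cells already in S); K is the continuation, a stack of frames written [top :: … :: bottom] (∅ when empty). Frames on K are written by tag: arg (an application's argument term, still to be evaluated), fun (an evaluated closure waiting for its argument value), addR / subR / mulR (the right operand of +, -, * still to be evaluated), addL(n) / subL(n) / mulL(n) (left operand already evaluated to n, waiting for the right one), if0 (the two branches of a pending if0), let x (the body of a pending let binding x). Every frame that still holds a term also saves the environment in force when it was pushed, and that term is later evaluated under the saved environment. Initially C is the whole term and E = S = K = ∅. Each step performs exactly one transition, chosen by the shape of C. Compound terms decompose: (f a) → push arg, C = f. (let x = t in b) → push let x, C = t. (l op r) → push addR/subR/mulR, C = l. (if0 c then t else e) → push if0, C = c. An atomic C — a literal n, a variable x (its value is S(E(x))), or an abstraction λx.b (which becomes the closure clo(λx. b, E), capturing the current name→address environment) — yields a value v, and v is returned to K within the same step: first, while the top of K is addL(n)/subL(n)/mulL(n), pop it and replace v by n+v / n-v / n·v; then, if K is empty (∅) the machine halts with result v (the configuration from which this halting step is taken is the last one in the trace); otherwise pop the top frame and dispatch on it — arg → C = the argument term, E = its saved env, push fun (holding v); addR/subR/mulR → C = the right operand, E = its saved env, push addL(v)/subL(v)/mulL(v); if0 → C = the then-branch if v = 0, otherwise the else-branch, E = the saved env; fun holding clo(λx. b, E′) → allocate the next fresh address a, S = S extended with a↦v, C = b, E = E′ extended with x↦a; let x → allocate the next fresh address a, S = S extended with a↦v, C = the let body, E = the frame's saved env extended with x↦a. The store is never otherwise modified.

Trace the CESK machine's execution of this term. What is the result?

Answer: 12

Machine steps:
t=0: ⟨C=(7 + ((λw. ((λy. w) w)) 5)); E=∅; S=∅; K=∅⟩
t=1: ⟨C=7; E=∅; S=∅; K=[addR]⟩
t=2: ⟨C=((λw. ((λy. w) w)) 5); E=∅; S=∅; K=[addL(7)]⟩
t=3: ⟨C=(λw. ((λy. w) w)); E=∅; S=∅; K=[arg :: addL(7)]⟩
t=4: ⟨C=5; E=∅; S=∅; K=[fun :: addL(7)]⟩
t=5: ⟨C=((λy. w) w); E={w↦0}; S={0↦5}; K=[addL(7)]⟩
t=6: ⟨C=(λy. w); E={w↦0}; S={0↦5}; K=[arg :: addL(7)]⟩
t=7: ⟨C=w; E={w↦0}; S={0↦5}; K=[fun :: addL(7)]⟩
t=8: ⟨C=w; E={y↦1, w↦0}; S={0↦5, 1↦5}; K=[addL(7)]⟩
→ final value 12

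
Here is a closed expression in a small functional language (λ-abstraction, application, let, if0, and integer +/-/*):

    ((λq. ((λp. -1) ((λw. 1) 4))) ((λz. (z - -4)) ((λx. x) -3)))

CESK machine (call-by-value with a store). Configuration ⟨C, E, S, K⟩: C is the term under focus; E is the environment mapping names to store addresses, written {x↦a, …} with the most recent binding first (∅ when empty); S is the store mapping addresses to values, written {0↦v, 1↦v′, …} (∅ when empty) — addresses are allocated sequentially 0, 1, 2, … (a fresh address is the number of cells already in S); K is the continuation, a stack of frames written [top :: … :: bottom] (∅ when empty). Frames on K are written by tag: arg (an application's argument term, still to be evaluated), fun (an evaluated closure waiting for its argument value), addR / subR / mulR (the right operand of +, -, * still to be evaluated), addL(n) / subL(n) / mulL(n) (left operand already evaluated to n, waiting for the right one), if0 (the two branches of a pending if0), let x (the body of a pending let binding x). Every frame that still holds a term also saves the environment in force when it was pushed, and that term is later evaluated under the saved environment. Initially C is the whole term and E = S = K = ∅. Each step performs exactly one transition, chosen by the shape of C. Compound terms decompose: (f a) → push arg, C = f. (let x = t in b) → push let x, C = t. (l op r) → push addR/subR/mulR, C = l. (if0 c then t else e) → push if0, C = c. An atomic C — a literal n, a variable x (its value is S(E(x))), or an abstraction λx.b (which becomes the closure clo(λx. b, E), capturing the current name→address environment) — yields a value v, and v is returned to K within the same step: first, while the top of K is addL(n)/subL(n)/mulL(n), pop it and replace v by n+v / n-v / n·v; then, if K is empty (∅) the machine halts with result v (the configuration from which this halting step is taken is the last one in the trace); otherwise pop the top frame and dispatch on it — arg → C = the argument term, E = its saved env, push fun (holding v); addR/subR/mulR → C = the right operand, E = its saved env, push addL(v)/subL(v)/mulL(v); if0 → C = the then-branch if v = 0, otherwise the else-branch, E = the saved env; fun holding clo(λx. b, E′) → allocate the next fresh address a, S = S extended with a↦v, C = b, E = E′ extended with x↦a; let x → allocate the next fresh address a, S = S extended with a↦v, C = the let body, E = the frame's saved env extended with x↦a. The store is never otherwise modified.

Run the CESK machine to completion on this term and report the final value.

t=0: [C=((λq. ((λp. -1) ((λw. 1) 4))) ((λz. (z - -4)) ((λx. x) -3))) | E=∅ | S=∅ | K=∅]
t=1: [C=(λq. ((λp. -1) ((λw. 1) 4))) | E=∅ | S=∅ | K=[arg]]
t=2: [C=((λz. (z - -4)) ((λx. x) -3)) | E=∅ | S=∅ | K=[fun]]
t=3: [C=(λz. (z - -4)) | E=∅ | S=∅ | K=[arg :: fun]]
t=4: [C=((λx. x) -3) | E=∅ | S=∅ | K=[fun :: fun]]
t=5: [C=(λx. x) | E=∅ | S=∅ | K=[arg :: fun :: fun]]
t=6: [C=-3 | E=∅ | S=∅ | K=[fun :: fun :: fun]]
t=7: [C=x | E={x↦0} | S={0↦-3} | K=[fun :: fun]]
t=8: [C=(z - -4) | E={z↦1} | S={0↦-3, 1↦-3} | K=[fun]]
t=9: [C=z | E={z↦1} | S={0↦-3, 1↦-3} | K=[subR :: fun]]
t=10: [C=-4 | E={z↦1} | S={0↦-3, 1↦-3} | K=[subL(-3) :: fun]]
t=11: [C=((λp. -1) ((λw. 1) 4)) | E={q↦2} | S={0↦-3, 1↦-3, 2↦1} | K=∅]
t=12: [C=(λp. -1) | E={q↦2} | S={0↦-3, 1↦-3, 2↦1} | K=[arg]]
t=13: [C=((λw. 1) 4) | E={q↦2} | S={0↦-3, 1↦-3, 2↦1} | K=[fun]]
t=14: [C=(λw. 1) | E={q↦2} | S={0↦-3, 1↦-3, 2↦1} | K=[arg :: fun]]
t=15: [C=4 | E={q↦2} | S={0↦-3, 1↦-3, 2↦1} | K=[fun :: fun]]
t=16: [C=1 | E={w↦3, q↦2} | S={0↦-3, 1↦-3, 2↦1, 3↦4} | K=[fun]]
t=17: [C=-1 | E={p↦4, q↦2} | S={0↦-3, 1↦-3, 2↦1, 3↦4, 4↦1} | K=∅]
→ final value -1

Answer: -1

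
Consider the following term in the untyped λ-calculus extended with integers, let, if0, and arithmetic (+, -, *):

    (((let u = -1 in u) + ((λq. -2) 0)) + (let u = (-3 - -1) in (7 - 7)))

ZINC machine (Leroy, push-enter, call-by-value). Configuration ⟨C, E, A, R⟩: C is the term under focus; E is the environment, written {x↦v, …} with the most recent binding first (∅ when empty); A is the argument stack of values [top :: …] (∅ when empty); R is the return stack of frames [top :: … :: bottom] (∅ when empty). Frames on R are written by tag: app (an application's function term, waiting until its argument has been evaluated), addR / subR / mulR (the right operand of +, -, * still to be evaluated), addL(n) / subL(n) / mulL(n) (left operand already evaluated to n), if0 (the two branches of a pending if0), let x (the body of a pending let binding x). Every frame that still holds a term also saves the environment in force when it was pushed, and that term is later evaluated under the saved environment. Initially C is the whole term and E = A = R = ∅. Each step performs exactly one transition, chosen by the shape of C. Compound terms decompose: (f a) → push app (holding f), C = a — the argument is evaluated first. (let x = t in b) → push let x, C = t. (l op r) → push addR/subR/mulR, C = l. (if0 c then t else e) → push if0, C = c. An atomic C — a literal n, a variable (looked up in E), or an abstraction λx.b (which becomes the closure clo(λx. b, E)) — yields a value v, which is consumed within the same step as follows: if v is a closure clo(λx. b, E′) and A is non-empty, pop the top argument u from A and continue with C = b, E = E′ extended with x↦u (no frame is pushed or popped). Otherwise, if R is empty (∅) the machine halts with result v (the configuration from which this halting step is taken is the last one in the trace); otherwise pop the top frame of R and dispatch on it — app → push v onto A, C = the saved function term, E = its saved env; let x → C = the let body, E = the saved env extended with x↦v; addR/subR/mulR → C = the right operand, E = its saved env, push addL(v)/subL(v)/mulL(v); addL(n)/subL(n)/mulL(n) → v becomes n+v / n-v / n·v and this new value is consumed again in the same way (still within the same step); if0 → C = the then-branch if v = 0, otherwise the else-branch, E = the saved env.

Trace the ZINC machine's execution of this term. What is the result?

Answer: -3

Derivation:
0. <C=(((let u = -1 in u) + ((λq. -2) 0)) + (let u = (-3 - -1) in (7 - 7))), E=∅, A=∅, R=∅>
1. <C=((let u = -1 in u) + ((λq. -2) 0)), E=∅, A=∅, R=[addR]>
2. <C=(let u = -1 in u), E=∅, A=∅, R=[addR :: addR]>
3. <C=-1, E=∅, A=∅, R=[let u :: addR :: addR]>
4. <C=u, E={u↦-1}, A=∅, R=[addR :: addR]>
5. <C=((λq. -2) 0), E=∅, A=∅, R=[addL(-1) :: addR]>
6. <C=0, E=∅, A=∅, R=[app :: addL(-1) :: addR]>
7. <C=(λq. -2), E=∅, A=[0], R=[addL(-1) :: addR]>
8. <C=-2, E={q↦0}, A=∅, R=[addL(-1) :: addR]>
9. <C=(let u = (-3 - -1) in (7 - 7)), E=∅, A=∅, R=[addL(-3)]>
10. <C=(-3 - -1), E=∅, A=∅, R=[let u :: addL(-3)]>
11. <C=-3, E=∅, A=∅, R=[subR :: let u :: addL(-3)]>
12. <C=-1, E=∅, A=∅, R=[subL(-3) :: let u :: addL(-3)]>
13. <C=(7 - 7), E={u↦-2}, A=∅, R=[addL(-3)]>
14. <C=7, E={u↦-2}, A=∅, R=[subR :: addL(-3)]>
15. <C=7, E={u↦-2}, A=∅, R=[subL(7) :: addL(-3)]>
→ final value -3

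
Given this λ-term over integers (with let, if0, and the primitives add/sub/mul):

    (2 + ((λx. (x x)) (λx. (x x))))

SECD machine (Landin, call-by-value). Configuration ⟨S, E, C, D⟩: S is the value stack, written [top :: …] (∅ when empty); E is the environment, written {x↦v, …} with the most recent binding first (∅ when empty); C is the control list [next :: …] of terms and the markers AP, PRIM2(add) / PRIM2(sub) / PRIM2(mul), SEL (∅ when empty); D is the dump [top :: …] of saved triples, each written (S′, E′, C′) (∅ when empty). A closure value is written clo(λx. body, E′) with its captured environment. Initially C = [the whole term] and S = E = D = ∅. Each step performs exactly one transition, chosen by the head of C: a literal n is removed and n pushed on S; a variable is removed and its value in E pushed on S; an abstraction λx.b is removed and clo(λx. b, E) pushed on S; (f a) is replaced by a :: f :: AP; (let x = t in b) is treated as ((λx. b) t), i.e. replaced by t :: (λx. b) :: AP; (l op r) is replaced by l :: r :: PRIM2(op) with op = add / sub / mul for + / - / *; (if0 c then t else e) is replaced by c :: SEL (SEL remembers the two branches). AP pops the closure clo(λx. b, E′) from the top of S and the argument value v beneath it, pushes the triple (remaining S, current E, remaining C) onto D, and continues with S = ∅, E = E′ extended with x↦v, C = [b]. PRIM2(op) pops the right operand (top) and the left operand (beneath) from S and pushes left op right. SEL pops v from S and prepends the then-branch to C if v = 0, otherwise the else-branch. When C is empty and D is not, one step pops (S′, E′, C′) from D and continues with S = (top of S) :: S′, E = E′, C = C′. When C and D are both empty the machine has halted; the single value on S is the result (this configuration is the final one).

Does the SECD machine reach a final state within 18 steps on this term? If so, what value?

t=0: [S=∅ | E=∅ | C=[(2 + ((λx. (x x)) (λx. (x x))))] | D=∅]
t=1: [S=∅ | E=∅ | C=[2 :: ((λx. (x x)) (λx. (x x))) :: PRIM2(add)] | D=∅]
t=2: [S=[2] | E=∅ | C=[((λx. (x x)) (λx. (x x))) :: PRIM2(add)] | D=∅]
t=3: [S=[2] | E=∅ | C=[(λx. (x x)) :: (λx. (x x)) :: AP :: PRIM2(add)] | D=∅]
t=4: [S=[clo(λx. (x x), ∅) :: 2] | E=∅ | C=[(λx. (x x)) :: AP :: PRIM2(add)] | D=∅]
t=5: [S=[clo(λx. (x x), ∅) :: clo(λx. (x x), ∅) :: 2] | E=∅ | C=[AP :: PRIM2(add)] | D=∅]
t=6: [S=∅ | E={x↦clo(λx. (x x), ∅)} | C=[(x x)] | D=[([2], ∅, [PRIM2(add)])]]
t=7: [S=∅ | E={x↦clo(λx. (x x), ∅)} | C=[x :: x :: AP] | D=[([2], ∅, [PRIM2(add)])]]
t=8: [S=[clo(λx. (x x), ∅)] | E={x↦clo(λx. (x x), ∅)} | C=[x :: AP] | D=[([2], ∅, [PRIM2(add)])]]
t=9: [S=[clo(λx. (x x), ∅) :: clo(λx. (x x), ∅)] | E={x↦clo(λx. (x x), ∅)} | C=[AP] | D=[([2], ∅, [PRIM2(add)])]]
t=10: [S=∅ | E={x↦clo(λx. (x x), ∅)} | C=[(x x)] | D=[(∅, {x↦clo(λx. (x x), ∅)}, ∅) :: ([2], ∅, [PRIM2(add)])]]
t=11: [S=∅ | E={x↦clo(λx. (x x), ∅)} | C=[x :: x :: AP] | D=[(∅, {x↦clo(λx. (x x), ∅)}, ∅) :: ([2], ∅, [PRIM2(add)])]]
t=12: [S=[clo(λx. (x x), ∅)] | E={x↦clo(λx. (x x), ∅)} | C=[x :: AP] | D=[(∅, {x↦clo(λx. (x x), ∅)}, ∅) :: ([2], ∅, [PRIM2(add)])]]
t=13: [S=[clo(λx. (x x), ∅) :: clo(λx. (x x), ∅)] | E={x↦clo(λx. (x x), ∅)} | C=[AP] | D=[(∅, {x↦clo(λx. (x x), ∅)}, ∅) :: ([2], ∅, [PRIM2(add)])]]
t=14: [S=∅ | E={x↦clo(λx. (x x), ∅)} | C=[(x x)] | D=[(∅, {x↦clo(λx. (x x), ∅)}, ∅) :: (∅, {x↦clo(λx. (x x), ∅)}, ∅) :: ([2], ∅, [PRIM2(add)])]]
t=15: [S=∅ | E={x↦clo(λx. (x x), ∅)} | C=[x :: x :: AP] | D=[(∅, {x↦clo(λx. (x x), ∅)}, ∅) :: (∅, {x↦clo(λx. (x x), ∅)}, ∅) :: ([2], ∅, [PRIM2(add)])]]
t=16: [S=[clo(λx. (x x), ∅)] | E={x↦clo(λx. (x x), ∅)} | C=[x :: AP] | D=[(∅, {x↦clo(λx. (x x), ∅)}, ∅) :: (∅, {x↦clo(λx. (x x), ∅)}, ∅) :: ([2], ∅, [PRIM2(add)])]]
t=17: [S=[clo(λx. (x x), ∅) :: clo(λx. (x x), ∅)] | E={x↦clo(λx. (x x), ∅)} | C=[AP] | D=[(∅, {x↦clo(λx. (x x), ∅)}, ∅) :: (∅, {x↦clo(λx. (x x), ∅)}, ∅) :: ([2], ∅, [PRIM2(add)])]]
t=18: [S=∅ | E={x↦clo(λx. (x x), ∅)} | C=[(x x)] | D=[(∅, {x↦clo(λx. (x x), ∅)}, ∅) :: (∅, {x↦clo(λx. (x x), ∅)}, ∅) :: (∅, {x↦clo(λx. (x x), ∅)}, ∅) :: ([2], ∅, [PRIM2(add)])]]
→ 18 transitions taken and the configuration is still not final: no result within 18 steps

Answer: DIVERGES (no final state within 18 steps)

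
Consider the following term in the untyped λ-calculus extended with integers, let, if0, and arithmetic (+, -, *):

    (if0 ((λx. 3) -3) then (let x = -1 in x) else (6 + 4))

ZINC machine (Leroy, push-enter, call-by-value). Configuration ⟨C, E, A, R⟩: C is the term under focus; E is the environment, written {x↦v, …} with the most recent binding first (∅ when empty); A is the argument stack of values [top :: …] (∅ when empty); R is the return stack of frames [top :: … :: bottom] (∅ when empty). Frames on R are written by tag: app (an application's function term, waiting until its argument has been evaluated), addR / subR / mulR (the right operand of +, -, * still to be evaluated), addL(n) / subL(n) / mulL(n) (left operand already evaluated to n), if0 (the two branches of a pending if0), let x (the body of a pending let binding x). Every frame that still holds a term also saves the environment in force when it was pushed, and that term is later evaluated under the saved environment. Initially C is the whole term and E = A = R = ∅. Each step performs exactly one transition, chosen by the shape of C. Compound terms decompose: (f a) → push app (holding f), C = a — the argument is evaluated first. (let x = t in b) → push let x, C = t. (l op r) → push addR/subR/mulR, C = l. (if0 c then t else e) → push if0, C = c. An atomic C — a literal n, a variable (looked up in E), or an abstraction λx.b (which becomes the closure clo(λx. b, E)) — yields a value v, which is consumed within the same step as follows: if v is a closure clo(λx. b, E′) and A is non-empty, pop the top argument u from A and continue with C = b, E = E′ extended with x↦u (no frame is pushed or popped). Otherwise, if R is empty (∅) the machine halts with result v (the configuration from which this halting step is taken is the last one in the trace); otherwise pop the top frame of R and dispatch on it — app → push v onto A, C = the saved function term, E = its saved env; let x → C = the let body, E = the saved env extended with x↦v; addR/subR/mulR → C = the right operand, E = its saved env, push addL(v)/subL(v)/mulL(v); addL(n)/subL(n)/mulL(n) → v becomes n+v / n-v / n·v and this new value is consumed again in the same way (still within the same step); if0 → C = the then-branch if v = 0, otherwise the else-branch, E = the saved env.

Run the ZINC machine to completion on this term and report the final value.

step 0: [C=(if0 ((λx. 3) -3) then (let x = -1 in x) else (6 + 4)) | E=∅ | A=∅ | R=∅]
step 1: [C=((λx. 3) -3) | E=∅ | A=∅ | R=[if0]]
step 2: [C=-3 | E=∅ | A=∅ | R=[app :: if0]]
step 3: [C=(λx. 3) | E=∅ | A=[-3] | R=[if0]]
step 4: [C=3 | E={x↦-3} | A=∅ | R=[if0]]
step 5: [C=(6 + 4) | E=∅ | A=∅ | R=∅]
step 6: [C=6 | E=∅ | A=∅ | R=[addR]]
step 7: [C=4 | E=∅ | A=∅ | R=[addL(6)]]
→ final value 10

Answer: 10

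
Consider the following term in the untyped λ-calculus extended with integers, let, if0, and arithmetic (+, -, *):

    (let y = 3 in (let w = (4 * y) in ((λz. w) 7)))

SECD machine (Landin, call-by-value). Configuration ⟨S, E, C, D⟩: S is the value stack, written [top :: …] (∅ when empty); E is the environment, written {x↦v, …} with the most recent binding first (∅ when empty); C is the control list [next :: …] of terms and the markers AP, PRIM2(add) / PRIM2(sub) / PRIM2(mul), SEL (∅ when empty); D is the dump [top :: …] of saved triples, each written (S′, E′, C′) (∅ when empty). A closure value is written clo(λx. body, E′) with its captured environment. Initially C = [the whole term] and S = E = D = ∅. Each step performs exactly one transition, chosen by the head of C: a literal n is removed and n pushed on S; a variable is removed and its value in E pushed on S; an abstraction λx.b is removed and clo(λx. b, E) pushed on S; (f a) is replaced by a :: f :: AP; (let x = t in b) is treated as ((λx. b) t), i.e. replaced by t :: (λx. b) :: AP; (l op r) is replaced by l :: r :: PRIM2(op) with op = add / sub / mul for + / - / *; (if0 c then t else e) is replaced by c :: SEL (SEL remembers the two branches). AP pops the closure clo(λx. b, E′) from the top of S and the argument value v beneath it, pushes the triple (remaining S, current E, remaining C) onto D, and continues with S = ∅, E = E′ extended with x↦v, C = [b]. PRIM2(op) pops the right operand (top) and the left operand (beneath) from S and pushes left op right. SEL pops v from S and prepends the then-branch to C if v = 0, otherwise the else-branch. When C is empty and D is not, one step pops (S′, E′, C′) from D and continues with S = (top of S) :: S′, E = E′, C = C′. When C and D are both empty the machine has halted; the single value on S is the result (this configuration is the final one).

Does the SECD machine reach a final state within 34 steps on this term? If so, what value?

0. <S=∅, E=∅, C=[(let y = 3 in (let w = (4 * y) in ((λz. w) 7)))], D=∅>
1. <S=∅, E=∅, C=[3 :: (λy. (let w = (4 * y) in ((λz. w) 7))) :: AP], D=∅>
2. <S=[3], E=∅, C=[(λy. (let w = (4 * y) in ((λz. w) 7))) :: AP], D=∅>
3. <S=[clo(λy. (let w = (4 * y) in ((λz. w) 7)), ∅) :: 3], E=∅, C=[AP], D=∅>
4. <S=∅, E={y↦3}, C=[(let w = (4 * y) in ((λz. w) 7))], D=[(∅, ∅, ∅)]>
5. <S=∅, E={y↦3}, C=[(4 * y) :: (λw. ((λz. w) 7)) :: AP], D=[(∅, ∅, ∅)]>
6. <S=∅, E={y↦3}, C=[4 :: y :: PRIM2(mul) :: (λw. ((λz. w) 7)) :: AP], D=[(∅, ∅, ∅)]>
7. <S=[4], E={y↦3}, C=[y :: PRIM2(mul) :: (λw. ((λz. w) 7)) :: AP], D=[(∅, ∅, ∅)]>
8. <S=[3 :: 4], E={y↦3}, C=[PRIM2(mul) :: (λw. ((λz. w) 7)) :: AP], D=[(∅, ∅, ∅)]>
9. <S=[12], E={y↦3}, C=[(λw. ((λz. w) 7)) :: AP], D=[(∅, ∅, ∅)]>
10. <S=[clo(λw. ((λz. w) 7), {y↦3}) :: 12], E={y↦3}, C=[AP], D=[(∅, ∅, ∅)]>
11. <S=∅, E={w↦12, y↦3}, C=[((λz. w) 7)], D=[(∅, {y↦3}, ∅) :: (∅, ∅, ∅)]>
12. <S=∅, E={w↦12, y↦3}, C=[7 :: (λz. w) :: AP], D=[(∅, {y↦3}, ∅) :: (∅, ∅, ∅)]>
13. <S=[7], E={w↦12, y↦3}, C=[(λz. w) :: AP], D=[(∅, {y↦3}, ∅) :: (∅, ∅, ∅)]>
14. <S=[clo(λz. w, {w↦12, y↦3}) :: 7], E={w↦12, y↦3}, C=[AP], D=[(∅, {y↦3}, ∅) :: (∅, ∅, ∅)]>
15. <S=∅, E={z↦7, w↦12, y↦3}, C=[w], D=[(∅, {w↦12, y↦3}, ∅) :: (∅, {y↦3}, ∅) :: (∅, ∅, ∅)]>
16. <S=[12], E={z↦7, w↦12, y↦3}, C=∅, D=[(∅, {w↦12, y↦3}, ∅) :: (∅, {y↦3}, ∅) :: (∅, ∅, ∅)]>
17. <S=[12], E={w↦12, y↦3}, C=∅, D=[(∅, {y↦3}, ∅) :: (∅, ∅, ∅)]>
18. <S=[12], E={y↦3}, C=∅, D=[(∅, ∅, ∅)]>
19. <S=[12], E=∅, C=∅, D=∅>
→ final value 12

Answer: 12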